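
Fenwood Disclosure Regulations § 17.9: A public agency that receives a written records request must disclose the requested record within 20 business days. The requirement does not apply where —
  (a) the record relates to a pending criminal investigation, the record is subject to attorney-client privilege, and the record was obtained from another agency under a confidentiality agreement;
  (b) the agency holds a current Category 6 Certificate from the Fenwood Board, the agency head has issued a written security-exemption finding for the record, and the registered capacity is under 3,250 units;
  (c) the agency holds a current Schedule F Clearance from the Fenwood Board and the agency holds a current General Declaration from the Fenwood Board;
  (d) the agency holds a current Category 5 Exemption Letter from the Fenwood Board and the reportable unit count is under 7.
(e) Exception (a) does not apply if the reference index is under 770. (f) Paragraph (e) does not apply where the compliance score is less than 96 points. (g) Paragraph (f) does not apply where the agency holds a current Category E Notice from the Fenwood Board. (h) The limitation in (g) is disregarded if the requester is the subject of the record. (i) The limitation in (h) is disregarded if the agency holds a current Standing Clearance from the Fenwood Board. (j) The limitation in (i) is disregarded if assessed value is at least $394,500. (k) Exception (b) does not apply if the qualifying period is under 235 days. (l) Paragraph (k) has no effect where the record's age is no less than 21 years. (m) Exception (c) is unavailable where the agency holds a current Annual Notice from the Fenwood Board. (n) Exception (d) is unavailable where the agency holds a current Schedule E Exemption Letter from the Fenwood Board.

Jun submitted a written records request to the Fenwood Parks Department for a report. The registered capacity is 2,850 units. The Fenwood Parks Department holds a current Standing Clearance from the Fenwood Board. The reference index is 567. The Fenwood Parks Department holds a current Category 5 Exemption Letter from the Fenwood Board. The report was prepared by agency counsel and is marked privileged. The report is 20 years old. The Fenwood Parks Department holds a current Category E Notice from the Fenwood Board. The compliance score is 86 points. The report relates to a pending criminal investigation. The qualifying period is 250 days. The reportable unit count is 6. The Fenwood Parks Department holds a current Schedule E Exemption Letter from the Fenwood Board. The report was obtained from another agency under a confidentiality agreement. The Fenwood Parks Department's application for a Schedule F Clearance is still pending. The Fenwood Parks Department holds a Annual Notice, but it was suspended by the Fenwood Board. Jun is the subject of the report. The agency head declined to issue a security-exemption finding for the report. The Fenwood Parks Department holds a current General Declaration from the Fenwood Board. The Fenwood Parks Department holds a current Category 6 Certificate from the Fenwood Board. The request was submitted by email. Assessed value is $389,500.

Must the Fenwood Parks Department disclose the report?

Exception (a): the report relates to a pending investigation; the report is privileged; the report was obtained under a confidentiality agreement — every condition holds. Turning to paragraphs (e)–(j): (e) operates against (a): the reference index is 567, under the 770 limit. (f) would limit (e) — the compliance score is 86 points, less than the 96 points limit — but (g) sets (f) aside: (g) operates against (f): a current Category E Notice is held. (h) would limit (g) — Jun is the subject of the report — but (i) sets (h) aside: (i) applies — a current Standing Clearance is held. (j) is inapplicable (assessed value is $389,500, short of $394,500), so (i) stands. So (a) is unavailable.
Exception (b) does not apply: the agency head declined to issue a security-exemption finding.
Exception (c) fails — the Schedule F Clearance is not current.
Exception (d) is satisfied on its face — a current Category 5 Exemption Letter is held; the reportable unit count is 6, under the 7 limit. However, paragraph (n) must be considered: (n) is engaged — a current Schedule E Exemption Letter is held. So (d) is unavailable.
Every exception is unavailable, so the rule governs.

Yes — the Fenwood Parks Department must disclose the report.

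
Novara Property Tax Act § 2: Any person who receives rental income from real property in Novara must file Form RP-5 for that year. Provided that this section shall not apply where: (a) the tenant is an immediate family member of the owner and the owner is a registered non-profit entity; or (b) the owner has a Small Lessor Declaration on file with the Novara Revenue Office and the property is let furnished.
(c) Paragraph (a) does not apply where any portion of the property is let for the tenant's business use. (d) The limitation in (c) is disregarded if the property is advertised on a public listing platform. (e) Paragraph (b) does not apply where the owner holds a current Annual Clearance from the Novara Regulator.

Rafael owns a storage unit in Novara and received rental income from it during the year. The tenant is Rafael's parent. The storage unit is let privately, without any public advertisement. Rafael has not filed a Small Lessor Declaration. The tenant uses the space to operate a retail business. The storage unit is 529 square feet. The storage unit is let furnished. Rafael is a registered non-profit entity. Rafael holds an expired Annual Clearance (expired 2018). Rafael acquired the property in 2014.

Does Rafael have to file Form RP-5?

All of (a)'s requirements are met (the tenant is an immediate family member; Rafael is a registered non-profit). But applying paragraphs (c)–(d): (c) applies — the space is let for business use. (d), which would lift (c), is not engaged — the property is let privately without advertisement. So (a) is unavailable.
Exception (b) requires that the owner has a Small Lessor Declaration on file with the Novara Revenue Office; but no Small Lessor Declaration is on file, so (b) is unavailable.
Every exception is unavailable, so the rule governs.

Yes — Rafael must file Form RP-5.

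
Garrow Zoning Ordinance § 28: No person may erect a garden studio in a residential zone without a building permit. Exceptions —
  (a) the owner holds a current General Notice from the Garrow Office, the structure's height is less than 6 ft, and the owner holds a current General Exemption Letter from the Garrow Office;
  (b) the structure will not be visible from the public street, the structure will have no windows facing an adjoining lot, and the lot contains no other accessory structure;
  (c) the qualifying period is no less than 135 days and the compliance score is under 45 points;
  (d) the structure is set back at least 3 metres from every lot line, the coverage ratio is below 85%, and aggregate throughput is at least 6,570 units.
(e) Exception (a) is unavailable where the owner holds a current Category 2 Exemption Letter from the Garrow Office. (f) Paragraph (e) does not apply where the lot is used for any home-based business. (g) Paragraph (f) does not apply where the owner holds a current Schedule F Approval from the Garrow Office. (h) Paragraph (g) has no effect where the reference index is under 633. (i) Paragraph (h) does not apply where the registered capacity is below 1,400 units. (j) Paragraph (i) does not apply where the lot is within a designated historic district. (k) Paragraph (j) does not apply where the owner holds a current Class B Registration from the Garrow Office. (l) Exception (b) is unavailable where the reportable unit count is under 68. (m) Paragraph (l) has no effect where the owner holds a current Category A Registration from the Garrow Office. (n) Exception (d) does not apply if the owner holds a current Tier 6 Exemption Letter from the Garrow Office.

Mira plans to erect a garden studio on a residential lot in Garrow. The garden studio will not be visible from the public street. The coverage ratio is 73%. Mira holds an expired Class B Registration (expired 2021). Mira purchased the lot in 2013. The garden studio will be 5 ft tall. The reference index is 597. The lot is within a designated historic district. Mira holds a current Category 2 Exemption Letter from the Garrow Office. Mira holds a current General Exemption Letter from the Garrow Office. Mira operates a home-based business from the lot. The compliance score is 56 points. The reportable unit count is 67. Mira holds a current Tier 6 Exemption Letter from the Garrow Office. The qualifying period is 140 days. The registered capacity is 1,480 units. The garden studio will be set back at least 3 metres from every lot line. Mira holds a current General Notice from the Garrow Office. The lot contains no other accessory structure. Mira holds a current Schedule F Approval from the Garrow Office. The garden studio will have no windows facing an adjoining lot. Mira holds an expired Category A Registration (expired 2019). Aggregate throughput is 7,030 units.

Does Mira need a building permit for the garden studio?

No — exception (a) applies; Mira does not need a building permit.

All of (a)'s requirements are met (a current General Notice is held; the structure's height is 5 ft, less than the 6 ft limit; a current General Exemption Letter is held). Considering the limiting provisions: (e) would limit (a) — a current Category 2 Exemption Letter is held — but (f) sets (e) aside: (f) operates against (e): a home-based business operates on the lot. (g) is engaged (a current Schedule F Approval is held), but is displaced by (h): (h) operates — the reference index is 597, under the 633 limit. (i), which would lift (h), is inapplicable — the registered capacity is 1,480 units, not below 1,400 units. (a) remains available.
Exception (b)'s conditions are all satisfied: the structure will not be visible from the street; no windows face an adjoining lot; the lot has no other accessory structure. But applying paragraphs (l)–(m): (l) operates against (b): the reportable unit count is 67, under the 68 limit. (m) is not triggered (there is no Category A Registration in force), so (l) stands. So (b) is unavailable.
Exception (c) fails — the compliance score is 56 points, not under 45 points.
Exception (d): the setback is at least 3 m on every side; the coverage ratio is 73%, below the 85% limit; aggregate throughput is 7,030 units, meeting the 6,570 units threshold — every condition holds. But: (n) is triggered — a current Tier 6 Exemption Letter is held. (d) is therefore removed.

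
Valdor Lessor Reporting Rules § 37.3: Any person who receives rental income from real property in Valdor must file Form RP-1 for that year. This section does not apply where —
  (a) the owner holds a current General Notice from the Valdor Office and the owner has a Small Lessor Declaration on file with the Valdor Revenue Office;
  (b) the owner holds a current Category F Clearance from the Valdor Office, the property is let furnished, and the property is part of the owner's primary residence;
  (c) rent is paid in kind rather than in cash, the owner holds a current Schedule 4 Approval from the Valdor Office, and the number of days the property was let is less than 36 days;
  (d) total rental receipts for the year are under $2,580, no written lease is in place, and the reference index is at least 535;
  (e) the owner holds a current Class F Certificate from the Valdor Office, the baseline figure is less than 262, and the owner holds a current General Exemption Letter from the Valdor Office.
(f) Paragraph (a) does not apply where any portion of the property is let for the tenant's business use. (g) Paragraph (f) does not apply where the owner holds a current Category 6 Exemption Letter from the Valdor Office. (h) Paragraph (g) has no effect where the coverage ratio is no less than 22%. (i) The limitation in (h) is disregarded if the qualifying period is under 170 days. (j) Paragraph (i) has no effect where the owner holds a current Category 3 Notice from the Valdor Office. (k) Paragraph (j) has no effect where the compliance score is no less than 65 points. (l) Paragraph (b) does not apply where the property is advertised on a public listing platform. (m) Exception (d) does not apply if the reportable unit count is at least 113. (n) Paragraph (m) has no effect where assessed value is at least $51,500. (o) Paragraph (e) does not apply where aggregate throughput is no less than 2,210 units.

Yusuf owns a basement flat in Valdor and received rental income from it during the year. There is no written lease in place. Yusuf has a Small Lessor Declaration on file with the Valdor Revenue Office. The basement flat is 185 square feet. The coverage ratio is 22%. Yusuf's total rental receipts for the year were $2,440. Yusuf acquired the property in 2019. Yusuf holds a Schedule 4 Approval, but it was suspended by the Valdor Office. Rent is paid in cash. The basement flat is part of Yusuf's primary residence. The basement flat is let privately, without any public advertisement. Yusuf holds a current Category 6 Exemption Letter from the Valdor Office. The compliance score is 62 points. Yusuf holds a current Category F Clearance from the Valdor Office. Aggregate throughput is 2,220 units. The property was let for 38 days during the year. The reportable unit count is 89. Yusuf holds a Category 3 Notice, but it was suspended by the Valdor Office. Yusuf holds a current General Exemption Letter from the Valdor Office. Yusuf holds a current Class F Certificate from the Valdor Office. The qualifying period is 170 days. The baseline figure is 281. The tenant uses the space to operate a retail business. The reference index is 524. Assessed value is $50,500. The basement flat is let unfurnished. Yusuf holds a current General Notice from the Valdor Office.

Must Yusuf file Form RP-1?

Exception (a) is satisfied on its face — a current General Notice is held; a Small Lessor Declaration is on file. But applying paragraphs (f)–(k): (f) is triggered — the space is let for business use. (g) operates (a current Category 6 Exemption Letter is held), but yields to (h): (h) applies — the coverage ratio is 22%, meeting the 22% threshold. (i), which would lift (h), is inapplicable — the qualifying period is 170 days, not under 170 days. Exception (a) does not apply.
Exception (b) fails — the property is let unfurnished.
Exception (c) fails — rent is paid in cash.
Exception (d) does not apply: the reference index is 524, short of 535.
Exception (e) does not apply: the baseline figure is 281, not less than 262.
None of the exceptions is available; § 37.3 applies in full.

Yes — Yusuf must file Form RP-1.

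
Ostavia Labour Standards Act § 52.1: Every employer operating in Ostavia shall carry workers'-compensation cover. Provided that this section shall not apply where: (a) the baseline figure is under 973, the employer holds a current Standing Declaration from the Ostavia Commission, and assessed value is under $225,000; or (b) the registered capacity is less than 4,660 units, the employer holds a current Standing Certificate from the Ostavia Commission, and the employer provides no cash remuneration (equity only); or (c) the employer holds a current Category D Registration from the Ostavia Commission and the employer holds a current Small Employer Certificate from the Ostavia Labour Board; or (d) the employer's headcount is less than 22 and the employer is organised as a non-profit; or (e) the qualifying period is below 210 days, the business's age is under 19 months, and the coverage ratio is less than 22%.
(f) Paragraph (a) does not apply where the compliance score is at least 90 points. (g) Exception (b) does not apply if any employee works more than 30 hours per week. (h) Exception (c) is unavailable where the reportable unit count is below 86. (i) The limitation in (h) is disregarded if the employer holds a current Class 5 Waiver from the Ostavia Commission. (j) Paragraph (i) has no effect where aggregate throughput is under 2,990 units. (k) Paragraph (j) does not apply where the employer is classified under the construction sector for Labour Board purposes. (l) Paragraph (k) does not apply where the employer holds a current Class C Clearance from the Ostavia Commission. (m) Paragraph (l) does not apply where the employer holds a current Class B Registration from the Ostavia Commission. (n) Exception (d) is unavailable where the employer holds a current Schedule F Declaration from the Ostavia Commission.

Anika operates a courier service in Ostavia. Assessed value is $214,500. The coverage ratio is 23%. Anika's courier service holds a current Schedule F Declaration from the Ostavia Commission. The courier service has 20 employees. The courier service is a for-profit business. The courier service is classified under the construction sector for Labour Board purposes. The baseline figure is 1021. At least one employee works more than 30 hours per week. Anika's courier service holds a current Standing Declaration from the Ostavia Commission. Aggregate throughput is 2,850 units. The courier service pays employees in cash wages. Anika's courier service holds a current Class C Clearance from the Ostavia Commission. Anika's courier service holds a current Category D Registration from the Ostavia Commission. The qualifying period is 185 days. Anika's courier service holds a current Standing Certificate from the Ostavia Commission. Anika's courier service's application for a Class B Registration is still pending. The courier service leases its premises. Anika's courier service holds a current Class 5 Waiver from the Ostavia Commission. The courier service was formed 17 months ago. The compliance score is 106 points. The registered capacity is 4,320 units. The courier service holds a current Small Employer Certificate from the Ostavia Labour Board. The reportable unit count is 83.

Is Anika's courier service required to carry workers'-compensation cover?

Exception (a) does not apply: the baseline figure is 1,021, not under 973.
Exception (b) requires that the employer provides no cash remuneration (equity only); but employees are paid cash wages, so (b) is unavailable.
Exception (c): a current Category D Registration is held; a current Small Employer Certificate is held — every condition holds. However, paragraphs (h)–(m) must be considered: (h) operates against (c): the reportable unit count is 83, below the 86 limit. (i) applies (a current Class 5 Waiver is held), but is set aside by (j): (j) operates against (i): aggregate throughput is 2,850 units, under the 2,990 units limit. (k) applies (the courier service is classified under the construction sector), but yields to (l): (l) operates against (k): a current Class C Clearance is held. (m), which would lift (l), is not engaged — the Class B Registration is not current. (c) is therefore removed.
Exception (d) does not apply: the employer is for-profit.
Exception (e) fails — the coverage ratio is 23%, not less than 22%.
No exception applies. The general rule governs.

Yes — Anika's courier service must carry workers'-compensation cover.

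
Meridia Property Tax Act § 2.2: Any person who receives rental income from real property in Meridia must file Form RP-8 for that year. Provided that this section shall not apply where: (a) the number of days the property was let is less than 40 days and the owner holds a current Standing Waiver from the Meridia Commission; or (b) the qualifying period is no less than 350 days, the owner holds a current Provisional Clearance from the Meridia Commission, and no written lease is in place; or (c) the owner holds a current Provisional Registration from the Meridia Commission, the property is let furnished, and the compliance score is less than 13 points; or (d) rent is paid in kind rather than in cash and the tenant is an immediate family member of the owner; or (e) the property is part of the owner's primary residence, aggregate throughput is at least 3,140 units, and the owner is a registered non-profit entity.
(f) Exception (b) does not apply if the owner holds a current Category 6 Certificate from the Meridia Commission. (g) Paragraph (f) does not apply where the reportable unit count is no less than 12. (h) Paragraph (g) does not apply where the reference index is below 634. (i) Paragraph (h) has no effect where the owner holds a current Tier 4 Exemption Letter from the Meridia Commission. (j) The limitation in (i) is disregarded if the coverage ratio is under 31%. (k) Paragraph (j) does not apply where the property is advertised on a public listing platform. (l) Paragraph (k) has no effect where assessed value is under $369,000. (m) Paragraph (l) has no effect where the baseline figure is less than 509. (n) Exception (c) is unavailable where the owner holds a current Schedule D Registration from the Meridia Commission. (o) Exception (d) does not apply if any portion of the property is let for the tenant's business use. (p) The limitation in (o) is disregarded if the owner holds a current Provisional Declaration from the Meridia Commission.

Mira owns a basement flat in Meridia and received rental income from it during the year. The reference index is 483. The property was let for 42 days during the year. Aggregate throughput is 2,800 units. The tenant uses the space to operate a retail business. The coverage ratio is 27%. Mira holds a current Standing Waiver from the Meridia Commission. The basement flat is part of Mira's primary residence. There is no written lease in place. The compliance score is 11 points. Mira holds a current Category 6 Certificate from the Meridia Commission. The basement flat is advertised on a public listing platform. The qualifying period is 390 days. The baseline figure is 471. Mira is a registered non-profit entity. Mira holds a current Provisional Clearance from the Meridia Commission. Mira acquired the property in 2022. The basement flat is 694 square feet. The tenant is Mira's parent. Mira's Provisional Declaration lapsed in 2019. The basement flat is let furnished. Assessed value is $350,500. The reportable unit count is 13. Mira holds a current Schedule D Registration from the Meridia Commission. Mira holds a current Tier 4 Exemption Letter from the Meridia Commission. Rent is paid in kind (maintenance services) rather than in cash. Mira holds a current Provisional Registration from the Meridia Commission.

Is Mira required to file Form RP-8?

Exception (a) does not apply: the number of days the property was let is 42 days, not less than 40 days.
All of (b)'s requirements are met (the qualifying period is 390 days, meeting the 350 days threshold; a current Provisional Clearance is held; there is no written lease). As to paragraphs (f)–(m): (f) is engaged (a current Category 6 Certificate is held), but is itself disapplied by (g): (g) operates — the reportable unit count is 13, meeting the 12 threshold. (h) would limit (g) — the reference index is 483, below the 634 limit — but (i) sets (h) aside: (i) operates — a current Tier 4 Exemption Letter is held. (j) is engaged (the coverage ratio is 27%, under the 31% limit), but is set aside by (k): (k) operates against (j): the property is publicly advertised. (l) would limit (k) — assessed value is $350,500, under the $369,000 limit — but (m) sets (l) aside: (m) operates against (l): the baseline figure is 471, less than the 509 limit. (b) remains available.
All of (c)'s requirements are met (a current Provisional Registration is held; the property is let furnished; the compliance score is 11 points, less than the 13 points limit). However, paragraph (n) must be considered: (n) operates against (c): a current Schedule D Registration is held. (c) is therefore removed.
Exception (d) is satisfied on its face — rent is paid in kind; the tenant is an immediate family member. Turning to paragraphs (o)–(p): (o) applies — the space is let for business use. (p) does not operate here (no current Provisional Declaration is held), so (o) stands. Exception (d) does not apply.
Exception (e) requires that aggregate throughput is at least 3,140 units; but aggregate throughput is 2,800 units, short of 3,140 units, so (e) is unavailable.

No — exception (b) applies; Mira is not required to file Form RP-8.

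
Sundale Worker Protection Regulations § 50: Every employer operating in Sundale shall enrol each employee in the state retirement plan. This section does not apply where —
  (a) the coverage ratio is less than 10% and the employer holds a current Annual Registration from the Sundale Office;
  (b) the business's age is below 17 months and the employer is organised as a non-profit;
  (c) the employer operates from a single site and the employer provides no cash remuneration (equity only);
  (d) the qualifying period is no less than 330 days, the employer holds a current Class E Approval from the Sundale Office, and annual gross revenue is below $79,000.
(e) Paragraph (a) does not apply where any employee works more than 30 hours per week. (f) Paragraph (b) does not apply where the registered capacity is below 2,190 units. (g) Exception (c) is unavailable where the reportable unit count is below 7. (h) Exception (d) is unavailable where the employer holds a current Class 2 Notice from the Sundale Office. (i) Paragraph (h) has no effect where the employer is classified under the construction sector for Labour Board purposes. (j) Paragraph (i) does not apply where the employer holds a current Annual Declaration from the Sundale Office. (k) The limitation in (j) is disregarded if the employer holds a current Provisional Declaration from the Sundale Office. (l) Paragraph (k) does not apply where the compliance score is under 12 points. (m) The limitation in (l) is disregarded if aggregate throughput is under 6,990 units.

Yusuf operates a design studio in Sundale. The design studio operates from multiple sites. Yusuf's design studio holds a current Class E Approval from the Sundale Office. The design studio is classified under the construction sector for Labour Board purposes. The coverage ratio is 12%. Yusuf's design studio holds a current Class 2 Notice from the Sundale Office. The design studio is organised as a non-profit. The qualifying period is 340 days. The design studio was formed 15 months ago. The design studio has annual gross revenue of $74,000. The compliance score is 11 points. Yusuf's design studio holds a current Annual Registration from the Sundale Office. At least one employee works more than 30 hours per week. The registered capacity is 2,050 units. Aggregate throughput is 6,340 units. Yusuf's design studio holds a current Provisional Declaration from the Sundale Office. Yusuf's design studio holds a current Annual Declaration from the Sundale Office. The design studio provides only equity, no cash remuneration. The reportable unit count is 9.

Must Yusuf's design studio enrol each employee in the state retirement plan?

Exception (a) fails — the coverage ratio is 12%, not less than 10%.
Exception (b)'s conditions are all satisfied: the business's age is 15 months, below the 17 months limit; the employer is a non-profit. But applying paragraph (f): (f) applies — the registered capacity is 2,050 units, below the 2,190 units limit. (b) is therefore removed.
Exception (c) does not apply: the employer operates from multiple sites.
Exception (d): the qualifying period is 340 days, meeting the 330 days threshold; a current Class E Approval is held; annual gross revenue is $74,000, below the $79,000 limit — every condition holds. Under paragraphs (h)–(m): (h) is engaged (a current Class 2 Notice is held), but is overridden by (i): (i) operates against (h): the design studio is classified under the construction sector. (j) would limit (i) — a current Annual Declaration is held — but (k) sets (j) aside: (k) is triggered — a current Provisional Declaration is held. (l) would limit (k) — the compliance score is 11 points, under the 12 points limit — but (m) sets (l) aside: (m) operates against (l): aggregate throughput is 6,340 units, under the 6,990 units limit. (d) remains available.

No — exception (d) applies; Yusuf's design studio is not required to enrol each employee in the state retirement plan.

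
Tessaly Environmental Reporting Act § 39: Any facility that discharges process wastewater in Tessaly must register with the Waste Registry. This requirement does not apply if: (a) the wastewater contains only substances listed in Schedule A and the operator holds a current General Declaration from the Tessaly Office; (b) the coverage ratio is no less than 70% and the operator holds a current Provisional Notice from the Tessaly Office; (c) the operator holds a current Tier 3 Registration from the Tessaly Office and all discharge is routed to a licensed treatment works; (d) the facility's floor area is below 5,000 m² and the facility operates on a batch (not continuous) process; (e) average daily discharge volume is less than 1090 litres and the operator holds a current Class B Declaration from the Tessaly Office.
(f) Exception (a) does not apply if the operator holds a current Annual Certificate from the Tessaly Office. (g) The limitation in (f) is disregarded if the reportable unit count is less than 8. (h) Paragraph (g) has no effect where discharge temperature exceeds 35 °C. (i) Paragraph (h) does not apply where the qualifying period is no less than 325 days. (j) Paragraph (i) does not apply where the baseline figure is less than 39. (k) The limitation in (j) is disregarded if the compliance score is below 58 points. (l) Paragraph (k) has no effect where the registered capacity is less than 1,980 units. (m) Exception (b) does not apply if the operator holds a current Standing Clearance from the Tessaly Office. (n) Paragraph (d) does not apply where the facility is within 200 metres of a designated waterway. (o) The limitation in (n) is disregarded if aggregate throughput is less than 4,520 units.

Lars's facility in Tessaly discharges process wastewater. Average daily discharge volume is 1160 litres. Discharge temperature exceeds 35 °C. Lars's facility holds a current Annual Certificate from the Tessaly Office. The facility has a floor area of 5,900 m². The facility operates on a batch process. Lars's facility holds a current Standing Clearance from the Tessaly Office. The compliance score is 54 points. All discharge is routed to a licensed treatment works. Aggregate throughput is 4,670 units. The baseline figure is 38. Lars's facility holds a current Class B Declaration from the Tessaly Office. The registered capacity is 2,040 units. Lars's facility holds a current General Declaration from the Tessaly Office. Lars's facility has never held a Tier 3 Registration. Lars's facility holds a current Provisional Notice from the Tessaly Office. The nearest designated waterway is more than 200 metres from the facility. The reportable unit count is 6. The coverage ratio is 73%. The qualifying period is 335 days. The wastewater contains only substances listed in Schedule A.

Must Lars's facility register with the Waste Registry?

All of (a)'s requirements are met (the wastewater is Schedule-A-only; a current General Declaration is held). Considering the limiting provisions: (f) applies (a current Annual Certificate is held), but is itself disapplied by (g): (g) operates against (f): the reportable unit count is 6, less than the 8 limit. (h) would limit (g) — discharge temperature exceeds 35 °C — but (i) sets (h) aside: (i) is triggered — the qualifying period is 335 days, meeting the 325 days threshold. (j) is triggered (the baseline figure is 38, less than the 39 limit), but yields to (k): (k) operates against (j): the compliance score is 54 points, below the 58 points limit. (l), which would lift (k), is not triggered — the registered capacity is 2,040 units, not less than 1,980 units. (a) remains available.
Exception (b) is satisfied on its face — the coverage ratio is 73%, meeting the 70% threshold; a current Provisional Notice is held. Turning to paragraph (m): (m) operates — a current Standing Clearance is held. Exception (b) does not apply.
Exception (c) fails — the Tier 3 Registration is not current.
Exception (d) does not apply: the facility's floor area is 5,900 m², not below 5,000 m².
Exception (e) fails — average daily discharge volume is 1160 litres, not less than 1090 litres.

No — exception (a) applies; Lars's facility is not required to register with the Waste Registry.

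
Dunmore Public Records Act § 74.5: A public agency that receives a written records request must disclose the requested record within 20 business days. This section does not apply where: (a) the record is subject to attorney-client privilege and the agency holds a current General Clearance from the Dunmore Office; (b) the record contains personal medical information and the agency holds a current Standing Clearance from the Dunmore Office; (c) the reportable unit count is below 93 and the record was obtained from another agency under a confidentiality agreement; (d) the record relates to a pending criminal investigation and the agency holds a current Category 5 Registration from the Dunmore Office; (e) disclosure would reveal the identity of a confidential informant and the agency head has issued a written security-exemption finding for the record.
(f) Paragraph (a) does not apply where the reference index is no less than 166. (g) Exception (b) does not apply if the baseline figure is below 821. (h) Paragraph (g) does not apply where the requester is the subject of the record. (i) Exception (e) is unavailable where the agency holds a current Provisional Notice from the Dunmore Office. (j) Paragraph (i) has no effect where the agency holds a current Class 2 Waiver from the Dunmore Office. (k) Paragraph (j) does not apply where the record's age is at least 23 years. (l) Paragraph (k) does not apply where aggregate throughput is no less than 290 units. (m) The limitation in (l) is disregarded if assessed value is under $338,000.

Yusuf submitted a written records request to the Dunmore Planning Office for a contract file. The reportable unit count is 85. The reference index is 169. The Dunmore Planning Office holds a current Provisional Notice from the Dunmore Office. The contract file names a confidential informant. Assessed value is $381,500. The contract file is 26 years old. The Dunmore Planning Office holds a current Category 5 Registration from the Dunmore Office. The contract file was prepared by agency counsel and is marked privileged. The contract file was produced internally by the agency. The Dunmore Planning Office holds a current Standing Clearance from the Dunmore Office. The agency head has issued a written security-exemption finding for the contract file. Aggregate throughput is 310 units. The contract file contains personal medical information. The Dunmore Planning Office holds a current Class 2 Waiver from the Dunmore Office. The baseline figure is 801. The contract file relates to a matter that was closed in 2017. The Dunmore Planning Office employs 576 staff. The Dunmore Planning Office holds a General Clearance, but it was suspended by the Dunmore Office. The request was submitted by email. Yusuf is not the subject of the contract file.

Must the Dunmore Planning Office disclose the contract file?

Exception (a) requires that the agency holds a current General Clearance from the Dunmore Office; but no current General Clearance is held, so (a) is unavailable.
Exception (b)'s conditions are all satisfied: the contract file contains personal medical information; a current Standing Clearance is held. However, paragraphs (g)–(h) must be considered: (g) is triggered — the baseline figure is 801, below the 821 limit. (h), which would lift (g), is not engaged — Yusuf is not the subject of the contract file. Exception (b) does not apply.
Exception (c) does not apply: the contract file was produced internally.
Exception (d) requires that the record relates to a pending criminal investigation; but the contract file relates to a closed matter, so (d) is unavailable.
Exception (e): the contract file names a confidential informant; a written security-exemption finding has been issued — every condition holds. Applying paragraphs (i)–(m): (i) is engaged (a current Provisional Notice is held), but is itself disapplied by (j): (j) operates against (i): a current Class 2 Waiver is held. (k) would limit (j) — the record's age is 26 years, meeting the 23 years threshold — but (l) sets (k) aside: (l) operates — aggregate throughput is 310 units, meeting the 290 units threshold. (m) is not engaged (assessed value is $381,500, not under $338,000), so (l) stands. (e) remains available.

No — exception (e) applies; the Dunmore Planning Office is not required to disclose the contract file.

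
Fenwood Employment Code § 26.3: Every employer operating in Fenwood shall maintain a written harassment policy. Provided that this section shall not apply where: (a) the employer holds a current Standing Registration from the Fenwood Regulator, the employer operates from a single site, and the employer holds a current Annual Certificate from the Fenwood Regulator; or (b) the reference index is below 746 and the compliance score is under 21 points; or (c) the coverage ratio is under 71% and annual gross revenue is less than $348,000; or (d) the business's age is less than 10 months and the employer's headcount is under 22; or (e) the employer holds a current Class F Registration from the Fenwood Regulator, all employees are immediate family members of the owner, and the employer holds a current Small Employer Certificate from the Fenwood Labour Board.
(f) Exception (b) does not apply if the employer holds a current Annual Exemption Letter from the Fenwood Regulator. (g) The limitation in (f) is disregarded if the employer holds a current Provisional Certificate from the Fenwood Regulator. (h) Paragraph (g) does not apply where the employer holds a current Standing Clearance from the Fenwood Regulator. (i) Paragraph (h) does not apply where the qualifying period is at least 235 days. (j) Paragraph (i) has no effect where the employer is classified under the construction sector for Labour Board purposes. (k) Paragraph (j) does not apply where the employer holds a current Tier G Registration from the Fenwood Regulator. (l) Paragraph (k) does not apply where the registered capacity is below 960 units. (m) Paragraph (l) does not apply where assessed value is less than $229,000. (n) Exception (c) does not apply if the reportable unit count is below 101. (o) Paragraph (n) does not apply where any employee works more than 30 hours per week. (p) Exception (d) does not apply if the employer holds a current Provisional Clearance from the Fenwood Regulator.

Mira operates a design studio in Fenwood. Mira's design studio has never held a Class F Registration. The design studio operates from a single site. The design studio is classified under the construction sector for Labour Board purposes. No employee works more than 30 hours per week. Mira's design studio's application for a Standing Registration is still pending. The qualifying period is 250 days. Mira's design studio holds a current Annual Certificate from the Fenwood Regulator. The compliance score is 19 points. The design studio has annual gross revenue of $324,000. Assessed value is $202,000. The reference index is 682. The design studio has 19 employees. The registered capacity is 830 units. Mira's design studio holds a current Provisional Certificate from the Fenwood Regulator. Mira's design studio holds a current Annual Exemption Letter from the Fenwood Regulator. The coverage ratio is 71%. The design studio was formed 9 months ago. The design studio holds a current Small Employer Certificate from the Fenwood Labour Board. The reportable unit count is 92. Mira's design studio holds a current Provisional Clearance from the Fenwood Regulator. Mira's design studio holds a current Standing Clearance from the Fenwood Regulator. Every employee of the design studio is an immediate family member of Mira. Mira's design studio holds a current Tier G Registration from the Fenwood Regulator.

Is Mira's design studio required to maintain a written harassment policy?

Exception (a) does not apply: the Standing Registration is not current.
Exception (b) is satisfied on its face — the reference index is 682, below the 746 limit; the compliance score is 19 points, under the 21 points limit. Under paragraphs (f)–(m): (f) is engaged (a current Annual Exemption Letter is held), but yields to (g): (g) applies — a current Provisional Certificate is held. (h) applies (a current Standing Clearance is held), but is set aside by (i): (i) operates — the qualifying period is 250 days, meeting the 235 days threshold. (j) would limit (i) — the design studio is classified under the construction sector — but (k) sets (j) aside: (k) operates against (j): a current Tier G Registration is held. (l) would limit (k) — the registered capacity is 830 units, below the 960 units limit — but (m) sets (l) aside: (m) is triggered — assessed value is $202,000, less than the $229,000 limit. (b) remains available.
Exception (c) fails — the coverage ratio is 71%, not under 71%.
Exception (d): the business's age is 9 months, less than the 10 months limit; the employer's headcount is 19, under the 22 limit — every condition holds. However, paragraph (p) must be considered: (p) operates against (d): a current Provisional Clearance is held. Exception (d) does not apply.
Exception (e) fails — the Class F Registration is not current.

No — exception (b) applies; Mira's design studio is not required to maintain a written harassment policy.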